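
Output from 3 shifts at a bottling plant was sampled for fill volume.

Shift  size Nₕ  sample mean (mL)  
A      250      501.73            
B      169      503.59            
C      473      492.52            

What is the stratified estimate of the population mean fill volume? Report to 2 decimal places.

x̄_st = (Σ Nₕx̄ₕ) / (Σ Nₕ) = (250·501.73 + 169·503.59 + 473·492.52) / 892
= 443501.17 / 892 = 497.1986... → 497.20.

497.20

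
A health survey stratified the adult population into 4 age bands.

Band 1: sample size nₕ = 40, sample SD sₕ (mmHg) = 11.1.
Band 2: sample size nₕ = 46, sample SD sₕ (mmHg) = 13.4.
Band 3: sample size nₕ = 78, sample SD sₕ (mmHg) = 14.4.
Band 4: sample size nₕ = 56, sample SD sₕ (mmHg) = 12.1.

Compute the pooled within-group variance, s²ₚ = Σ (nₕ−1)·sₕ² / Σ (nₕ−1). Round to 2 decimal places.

1: (40−1)·11.1² = 39·123.21 = 4805.19
2: (46−1)·13.4² = 45·179.56 = 8080.2
3: (78−1)·14.4² = 77·207.36 = 15966.72
4: (56−1)·12.1² = 55·146.41 = 8052.55
Numerator = 36904.66; denominator = Σ(nₕ−1) = 216.
s²ₚ = 36904.66/216 = 170.8549... → 170.85.

170.85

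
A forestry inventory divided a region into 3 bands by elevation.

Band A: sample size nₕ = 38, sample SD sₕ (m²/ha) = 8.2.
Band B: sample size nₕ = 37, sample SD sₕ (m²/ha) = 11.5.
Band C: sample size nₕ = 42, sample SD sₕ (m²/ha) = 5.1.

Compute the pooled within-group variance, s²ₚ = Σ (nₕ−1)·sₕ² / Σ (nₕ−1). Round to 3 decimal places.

Degrees of freedom: 37 + 36 + 41 = 114.
Σ(nₕ−1)sₕ² = 37·67.24 + 36·132.25 + 41·26.01 = 8315.29.
s²ₚ = 8315.29 / 114 = 72.94114... → 72.941.

72.941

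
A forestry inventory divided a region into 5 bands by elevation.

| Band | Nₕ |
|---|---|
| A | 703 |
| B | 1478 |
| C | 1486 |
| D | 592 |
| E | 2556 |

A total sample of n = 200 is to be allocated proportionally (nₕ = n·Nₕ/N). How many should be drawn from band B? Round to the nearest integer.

43

Share of band B = 1478/6815 = 0.21687.
Allocate 200 × 0.21687 = 43.375... → 43.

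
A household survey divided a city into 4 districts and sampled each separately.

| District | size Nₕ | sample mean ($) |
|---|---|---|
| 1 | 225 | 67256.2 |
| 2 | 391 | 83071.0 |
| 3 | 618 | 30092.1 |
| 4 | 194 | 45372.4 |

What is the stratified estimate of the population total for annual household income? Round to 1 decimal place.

1: 225·67256.2 = 15132645
2: 391·83071.0 = 32480761
3: 618·30092.1 = 18596917.8
4: 194·45372.4 = 8802245.6
τ̂ = Σ Nₕx̄ₕ = 75012569.4.

75012569.4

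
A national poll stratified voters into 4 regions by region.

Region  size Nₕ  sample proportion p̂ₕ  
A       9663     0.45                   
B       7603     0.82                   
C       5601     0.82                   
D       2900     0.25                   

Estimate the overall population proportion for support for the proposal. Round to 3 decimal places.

Wₕ = Nₕ/N with N = 25767: 0.3750, 0.2951, 0.2174, 0.1125.
p̂_st = 0.3750·0.45 + 0.2951·0.82 + 0.2174·0.82 + 0.1125·0.25 ≈ 0.61709... → 0.617.

0.617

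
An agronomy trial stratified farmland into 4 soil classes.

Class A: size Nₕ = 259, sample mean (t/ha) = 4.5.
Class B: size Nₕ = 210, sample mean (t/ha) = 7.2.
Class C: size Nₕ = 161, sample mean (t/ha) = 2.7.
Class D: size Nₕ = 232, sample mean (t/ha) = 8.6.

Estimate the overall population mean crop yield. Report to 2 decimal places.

5.93

N = 259 + 210 + 161 + 232 = 862.
Weight each subgroup mean by Nₕ/N and sum.
Σ Nₕx̄ₕ = 259·4.5 + 210·7.2 + 161·2.7 + 232·8.6 = 1165.5 + 1512 + 434.7 + 1995.2 = 5107.4.
Divide by N: 5107.4 / 862 = 5.9251... → 5.93.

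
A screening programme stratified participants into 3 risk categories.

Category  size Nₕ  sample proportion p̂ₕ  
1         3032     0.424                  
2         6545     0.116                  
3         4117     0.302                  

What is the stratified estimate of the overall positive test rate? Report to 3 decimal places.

0.240

N = 3032 + 6545 + 4117 = 13694.
Overall proportion = Σ (Nₕ/N)·p̂ₕ.
Σ Nₕp̂ₕ = 1285.568 + 759.22 + 1243.334 = 3288.122.
3288.122 / 13694 = 0.24011... → 0.240.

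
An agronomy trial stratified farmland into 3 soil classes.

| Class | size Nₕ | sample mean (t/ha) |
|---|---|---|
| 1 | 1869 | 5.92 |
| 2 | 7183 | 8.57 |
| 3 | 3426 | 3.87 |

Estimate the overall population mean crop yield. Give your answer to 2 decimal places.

N = 12478; weights Wₕ = Nₕ/N = (0.1498, 0.5757, 0.2746).
x̄_st = Σ Wₕ·x̄ₕ = 0.1498·5.92 + 0.5757·8.57 + 0.2746·3.87 ≈ 6.8826...
→ 6.88.

6.88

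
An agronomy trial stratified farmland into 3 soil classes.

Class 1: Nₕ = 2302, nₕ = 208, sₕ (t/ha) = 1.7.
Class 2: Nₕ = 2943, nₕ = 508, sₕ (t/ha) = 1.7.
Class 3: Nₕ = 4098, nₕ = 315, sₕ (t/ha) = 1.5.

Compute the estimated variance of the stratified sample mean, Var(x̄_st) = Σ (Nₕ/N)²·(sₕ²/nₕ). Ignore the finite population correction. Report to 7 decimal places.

N = 9343. Term for each stratum: Wₕ²sₕ²/nₕ.
Var(x̄_st) = 0.0008434755 + 0.0005644714 + 0.0013741786 = 0.0027821255 → 0.0027821.

0.0027821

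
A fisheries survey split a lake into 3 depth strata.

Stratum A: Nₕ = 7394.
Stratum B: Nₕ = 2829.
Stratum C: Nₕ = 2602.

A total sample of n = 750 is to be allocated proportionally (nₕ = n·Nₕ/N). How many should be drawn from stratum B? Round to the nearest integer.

165

Share of stratum B = 2829/12825 = 0.22058.
Allocate 750 × 0.22058 = 165.439... → 165.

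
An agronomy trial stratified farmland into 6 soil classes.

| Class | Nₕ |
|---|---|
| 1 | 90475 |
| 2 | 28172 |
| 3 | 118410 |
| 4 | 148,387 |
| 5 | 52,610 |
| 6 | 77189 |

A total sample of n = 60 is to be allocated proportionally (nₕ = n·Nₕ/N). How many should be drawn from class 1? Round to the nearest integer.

11

Share of class 1 = 90475/515243 = 0.17560.
Allocate 60 × 0.17560 = 10.536... → 11.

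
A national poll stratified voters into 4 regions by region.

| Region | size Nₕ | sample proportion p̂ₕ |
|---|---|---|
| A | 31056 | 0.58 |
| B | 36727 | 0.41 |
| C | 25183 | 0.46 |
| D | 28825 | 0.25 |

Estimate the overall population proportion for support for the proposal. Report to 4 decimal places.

0.4258

Wₕ = Nₕ/N with N = 121791: 0.2550, 0.3016, 0.2068, 0.2367.
p̂_st = 0.2550·0.58 + 0.3016·0.41 + 0.2068·0.46 + 0.2367·0.25 ≈ 0.425819... → 0.4258.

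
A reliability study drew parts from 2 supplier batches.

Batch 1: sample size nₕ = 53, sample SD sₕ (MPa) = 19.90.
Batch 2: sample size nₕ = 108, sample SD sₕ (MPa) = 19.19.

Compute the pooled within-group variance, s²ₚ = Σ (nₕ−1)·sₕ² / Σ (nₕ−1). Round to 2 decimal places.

377.33

1: (53−1)·19.90² = 52·396.01 = 20592.52
2: (108−1)·19.19² = 107·368.2561 = 39403.4027
Numerator = 59995.9227; denominator = Σ(nₕ−1) = 159.
s²ₚ = 59995.9227/159 = 377.3328... → 377.33.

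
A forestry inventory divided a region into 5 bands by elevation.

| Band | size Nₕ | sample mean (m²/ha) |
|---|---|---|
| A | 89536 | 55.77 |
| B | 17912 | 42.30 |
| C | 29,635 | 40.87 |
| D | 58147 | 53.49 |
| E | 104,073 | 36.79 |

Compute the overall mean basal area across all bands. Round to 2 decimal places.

46.45

x̄_st = (Σ Nₕx̄ₕ) / (Σ Nₕ) = (89536·55.77 + 17912·42.30 + 29635·40.87 + 58147·53.49 + 104073·36.79) / 299303
= 13901411.47 / 299303 = 46.4459... → 46.45.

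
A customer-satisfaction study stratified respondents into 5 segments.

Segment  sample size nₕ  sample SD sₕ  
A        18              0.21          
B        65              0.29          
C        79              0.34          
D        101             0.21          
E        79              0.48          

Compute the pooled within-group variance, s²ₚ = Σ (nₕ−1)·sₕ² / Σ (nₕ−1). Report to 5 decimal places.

A: (18−1)·0.21² = 17·0.0441 = 0.7497
B: (65−1)·0.29² = 64·0.0841 = 5.3824
C: (79−1)·0.34² = 78·0.1156 = 9.0168
D: (101−1)·0.21² = 100·0.0441 = 4.41
E: (79−1)·0.48² = 78·0.2304 = 17.9712
Numerator = 37.5301; denominator = Σ(nₕ−1) = 337.
s²ₚ = 37.5301/337 = 0.1113653... → 0.11137.

0.11137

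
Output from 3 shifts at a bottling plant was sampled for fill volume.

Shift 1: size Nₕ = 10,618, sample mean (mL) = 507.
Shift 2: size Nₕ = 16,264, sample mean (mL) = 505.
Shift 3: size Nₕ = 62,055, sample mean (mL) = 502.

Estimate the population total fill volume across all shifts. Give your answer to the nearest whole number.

1: 10618·507 = 5383326
2: 16264·505 = 8213320
3: 62055·502 = 31151610
τ̂ = Σ Nₕx̄ₕ = 44748256.

44748256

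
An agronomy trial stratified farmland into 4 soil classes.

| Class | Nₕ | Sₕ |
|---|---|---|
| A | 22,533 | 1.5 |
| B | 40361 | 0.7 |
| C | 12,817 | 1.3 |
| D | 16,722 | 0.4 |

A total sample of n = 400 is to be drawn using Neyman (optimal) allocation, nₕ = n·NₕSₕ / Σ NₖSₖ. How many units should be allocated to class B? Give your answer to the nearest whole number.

132

Σ NₕSₕ = 22533·1.5 + 40361·0.7 + 12817·1.3 + 16722·0.4 = 85403.1.
Share for B: 28252.7/85403.1 = 0.33082.
n_B = 400 × 0.33082 = 132.326... → 132.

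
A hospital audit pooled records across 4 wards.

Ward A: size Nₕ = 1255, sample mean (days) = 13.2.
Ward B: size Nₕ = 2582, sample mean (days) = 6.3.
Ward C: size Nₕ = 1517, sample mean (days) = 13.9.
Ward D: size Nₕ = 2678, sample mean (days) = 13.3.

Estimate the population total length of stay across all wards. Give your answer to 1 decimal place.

A: 1255·13.2 = 16566
B: 2582·6.3 = 16266.6
C: 1517·13.9 = 21086.3
D: 2678·13.3 = 35617.4
τ̂ = Σ Nₕx̄ₕ = 89536.3.

89536.3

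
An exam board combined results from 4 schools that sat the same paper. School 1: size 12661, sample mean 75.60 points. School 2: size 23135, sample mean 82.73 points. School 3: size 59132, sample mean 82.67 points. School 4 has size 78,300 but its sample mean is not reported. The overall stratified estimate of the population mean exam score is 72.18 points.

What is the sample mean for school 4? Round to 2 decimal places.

60.59

N = 12661 + 23135 + 59132 + 78300 = 173228.
Overall total = μ·N = 72.18·173228 = 12503597.04.
Subtract the known strata: 12661·75.60 + 23135·82.73 + 59132·82.67 = 7759572.59.
Remaining total for school 4: 12503597.04 − 7759572.59 = 4744024.45.
Divide by its size: 4744024.45 / 78300 = 60.5878... → 60.59.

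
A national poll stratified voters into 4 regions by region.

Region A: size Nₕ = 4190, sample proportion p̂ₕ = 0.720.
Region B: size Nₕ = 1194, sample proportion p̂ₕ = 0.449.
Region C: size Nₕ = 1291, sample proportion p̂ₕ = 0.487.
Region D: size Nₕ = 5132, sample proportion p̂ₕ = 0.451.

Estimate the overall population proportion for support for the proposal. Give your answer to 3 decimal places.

0.550

Wₕ = Nₕ/N with N = 11807: 0.3549, 0.1011, 0.1093, 0.4347.
p̂_st = 0.3549·0.720 + 0.1011·0.449 + 0.1093·0.487 + 0.4347·0.451 ≈ 0.55020... → 0.550.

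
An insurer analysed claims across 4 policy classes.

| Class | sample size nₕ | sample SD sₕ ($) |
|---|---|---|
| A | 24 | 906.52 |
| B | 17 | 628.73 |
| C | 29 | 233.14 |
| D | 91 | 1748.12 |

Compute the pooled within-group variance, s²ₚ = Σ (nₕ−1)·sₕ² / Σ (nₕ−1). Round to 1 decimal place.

A: (24−1)·906.52² = 23·821778.5104 = 18900905.7392
B: (17−1)·628.73² = 16·395301.4129 = 6324822.6064
C: (29−1)·233.14² = 28·54354.2596 = 1521919.2688
D: (91−1)·1748.12² = 90·3055923.5344 = 275033118.096
Numerator = 301780765.7104; denominator = Σ(nₕ−1) = 157.
s²ₚ = 301780765.7104/157 = 1922170.482... → 1922170.5.

1922170.5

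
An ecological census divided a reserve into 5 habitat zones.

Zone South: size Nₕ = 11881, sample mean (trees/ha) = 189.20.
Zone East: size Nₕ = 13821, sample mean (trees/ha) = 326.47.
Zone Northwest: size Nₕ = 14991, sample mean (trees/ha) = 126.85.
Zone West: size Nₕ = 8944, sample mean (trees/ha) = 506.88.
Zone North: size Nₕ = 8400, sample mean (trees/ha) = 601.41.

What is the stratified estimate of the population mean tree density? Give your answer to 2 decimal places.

314.40

N = 58037; weights Wₕ = Nₕ/N = (0.2047, 0.2381, 0.2583, 0.1541, 0.1447).
x̄_st = Σ Wₕ·x̄ₕ = 0.2047·189.20 + 0.2381·326.47 + 0.2583·126.85 + 0.1541·506.88 + 0.1447·601.41 ≈ 314.4031...
→ 314.40.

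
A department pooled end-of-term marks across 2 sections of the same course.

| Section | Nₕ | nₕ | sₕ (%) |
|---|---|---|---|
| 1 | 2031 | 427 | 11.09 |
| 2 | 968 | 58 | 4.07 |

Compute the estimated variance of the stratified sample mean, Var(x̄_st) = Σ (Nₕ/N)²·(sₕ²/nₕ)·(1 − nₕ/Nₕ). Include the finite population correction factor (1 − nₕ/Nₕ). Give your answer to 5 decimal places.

N = 2999; Wₕ = Nₕ/N.
section 1: (2031/2999)²·11.09²/427·(1 − 427/2031) = 0.10432696
section 2: (968/2999)²·4.07²/58·(1 − 58/968) = 0.02797207
Sum = 0.13229904 → 0.13230.

0.13230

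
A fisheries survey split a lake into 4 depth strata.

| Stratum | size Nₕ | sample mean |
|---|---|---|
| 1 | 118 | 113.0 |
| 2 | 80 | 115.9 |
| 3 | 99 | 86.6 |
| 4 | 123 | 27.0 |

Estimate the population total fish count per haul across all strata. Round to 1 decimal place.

1: 118·113.0 = 13334
2: 80·115.9 = 9272
3: 99·86.6 = 8573.4
4: 123·27.0 = 3321
τ̂ = Σ Nₕx̄ₕ = 34500.4.

34500.4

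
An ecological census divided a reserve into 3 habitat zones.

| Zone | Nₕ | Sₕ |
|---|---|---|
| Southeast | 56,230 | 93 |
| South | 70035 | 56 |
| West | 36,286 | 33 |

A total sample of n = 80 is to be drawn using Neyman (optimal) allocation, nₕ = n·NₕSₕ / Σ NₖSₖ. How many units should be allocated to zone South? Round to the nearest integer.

Σ NₕSₕ = 56230·93 + 70035·56 + 36286·33 = 10348788.
Share for South: 3921960/10348788 = 0.37898.
n_South = 80 × 0.37898 = 30.318... → 30.

30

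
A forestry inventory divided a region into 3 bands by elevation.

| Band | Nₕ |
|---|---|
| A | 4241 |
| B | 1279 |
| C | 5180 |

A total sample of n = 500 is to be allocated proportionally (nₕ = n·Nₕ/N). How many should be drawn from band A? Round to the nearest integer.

198

Share of band A = 4241/10700 = 0.39636.
Allocate 500 × 0.39636 = 198.178... → 198.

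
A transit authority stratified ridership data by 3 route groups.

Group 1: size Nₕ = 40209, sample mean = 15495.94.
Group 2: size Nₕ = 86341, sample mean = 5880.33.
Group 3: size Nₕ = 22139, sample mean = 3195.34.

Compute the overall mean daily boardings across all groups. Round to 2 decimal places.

8080.84

N = 40209 + 86341 + 22139 = 148689.
The stratified mean weights each stratum mean by its population share Nₕ/N.
Σ Nₕx̄ₕ = 40209·15495.94 + 86341·5880.33 + 22139·3195.34 = 623076251.46 + 507713572.53 + 70741632.26 = 1201531456.25.
Divide by N: 1201531456.25 / 148689 = 8080.8362... → 8080.84.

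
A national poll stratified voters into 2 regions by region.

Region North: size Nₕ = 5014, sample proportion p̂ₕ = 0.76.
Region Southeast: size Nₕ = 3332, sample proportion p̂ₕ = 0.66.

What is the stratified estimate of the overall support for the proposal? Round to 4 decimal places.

0.7201

Wₕ = Nₕ/N with N = 8346: 0.6008, 0.3992.
p̂_st = 0.6008·0.76 + 0.3992·0.66 ≈ 0.720077... → 0.7201.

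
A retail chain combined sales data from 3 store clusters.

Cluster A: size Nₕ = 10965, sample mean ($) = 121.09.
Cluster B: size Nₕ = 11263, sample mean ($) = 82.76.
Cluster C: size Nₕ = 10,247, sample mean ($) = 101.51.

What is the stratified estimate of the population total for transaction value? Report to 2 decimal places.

A: 10965·121.09 = 1327751.85
B: 11263·82.76 = 932125.88
C: 10247·101.51 = 1040172.97
τ̂ = Σ Nₕx̄ₕ = 3300050.70.

3300050.70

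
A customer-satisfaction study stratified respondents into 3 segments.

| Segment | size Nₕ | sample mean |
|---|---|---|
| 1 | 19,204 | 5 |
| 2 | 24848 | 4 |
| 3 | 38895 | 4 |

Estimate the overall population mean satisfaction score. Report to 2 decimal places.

N = 82947; weights Wₕ = Nₕ/N = (0.2315, 0.2996, 0.4689).
x̄_st = Σ Wₕ·x̄ₕ = 0.2315·5 + 0.2996·4 + 0.4689·4 ≈ 4.2315...
→ 4.23.

4.23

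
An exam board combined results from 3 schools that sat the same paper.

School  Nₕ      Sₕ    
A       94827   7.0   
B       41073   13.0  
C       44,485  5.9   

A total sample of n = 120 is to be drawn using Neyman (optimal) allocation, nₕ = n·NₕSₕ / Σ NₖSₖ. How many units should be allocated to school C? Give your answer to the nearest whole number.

22

A: NₕSₕ = 94827·7.0 = 663789
B: NₕSₕ = 41073·13.0 = 533949
C: NₕSₕ = 44485·5.9 = 262461.5
Σ NₕSₕ = 1460199.5.
n_C = 120·262461.5/1460199.5 = 21.569... → 22.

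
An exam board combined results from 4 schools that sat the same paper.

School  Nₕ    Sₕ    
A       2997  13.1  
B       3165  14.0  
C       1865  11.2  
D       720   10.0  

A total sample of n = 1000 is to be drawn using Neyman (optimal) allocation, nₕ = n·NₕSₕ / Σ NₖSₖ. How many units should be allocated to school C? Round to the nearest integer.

187

Σ NₕSₕ = 2997·13.1 + 3165·14.0 + 1865·11.2 + 720·10.0 = 111658.7.
Share for C: 20888/111658.7 = 0.18707.
n_C = 1000 × 0.18707 = 187.070... → 187.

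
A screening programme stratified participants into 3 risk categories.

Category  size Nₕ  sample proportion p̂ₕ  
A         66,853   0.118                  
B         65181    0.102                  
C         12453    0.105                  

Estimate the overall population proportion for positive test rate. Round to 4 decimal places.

0.1097

Wₕ = Nₕ/N with N = 144487: 0.4627, 0.4511, 0.0862.
p̂_st = 0.4627·0.118 + 0.4511·0.102 + 0.0862·0.105 ≈ 0.109662... → 0.1097.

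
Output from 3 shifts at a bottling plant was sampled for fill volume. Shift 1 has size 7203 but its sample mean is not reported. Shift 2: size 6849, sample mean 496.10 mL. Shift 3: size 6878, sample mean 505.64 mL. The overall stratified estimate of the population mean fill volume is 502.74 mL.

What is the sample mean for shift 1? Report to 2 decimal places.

506.28

Σ Nₕx̄ₕ = N·μ, so 7203·x̄_1 = 20930·502.74 − (6849·496.10 + 6878·505.64).
= 10522348.2 − 6875580.82 = 3646767.38.
x̄_1 = 3646767.38 / 7203 = 506.2845... → 506.28.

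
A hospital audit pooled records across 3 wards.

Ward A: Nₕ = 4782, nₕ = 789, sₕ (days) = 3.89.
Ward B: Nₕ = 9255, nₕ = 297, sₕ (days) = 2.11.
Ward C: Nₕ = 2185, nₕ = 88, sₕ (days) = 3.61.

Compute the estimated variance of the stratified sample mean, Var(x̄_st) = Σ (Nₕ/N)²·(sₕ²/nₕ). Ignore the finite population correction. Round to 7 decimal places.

N = 16222; Wₕ = Nₕ/N.
ward A: (4782/16222)²·3.89²/789 = 0.0016666045
ward B: (9255/16222)²·2.11²/297 = 0.0048792437
ward C: (2185/16222)²·3.61²/88 = 0.0026867411
Sum = 0.0092325893 → 0.0092326.

0.0092326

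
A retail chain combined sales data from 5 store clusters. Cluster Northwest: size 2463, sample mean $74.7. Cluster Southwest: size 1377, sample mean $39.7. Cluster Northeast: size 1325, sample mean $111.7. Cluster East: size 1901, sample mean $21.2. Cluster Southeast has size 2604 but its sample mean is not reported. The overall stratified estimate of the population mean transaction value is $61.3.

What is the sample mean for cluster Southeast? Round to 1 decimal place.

63.7

Σ Nₕx̄ₕ = N·μ, so 2604·x̄_Southeast = 9670·61.3 − (2463·74.7 + 1377·39.7 + 1325·111.7 + 1901·21.2).
= 592771 − 426956.7 = 165814.3.
x̄_Southeast = 165814.3 / 2604 = 63.677... → 63.7.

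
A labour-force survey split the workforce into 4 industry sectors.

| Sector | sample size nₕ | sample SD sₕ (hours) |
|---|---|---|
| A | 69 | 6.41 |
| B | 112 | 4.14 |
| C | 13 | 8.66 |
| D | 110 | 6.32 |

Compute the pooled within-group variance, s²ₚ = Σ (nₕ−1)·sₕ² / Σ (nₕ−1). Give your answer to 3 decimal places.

Degrees of freedom: 68 + 111 + 12 + 109 = 300.
Σ(nₕ−1)sₕ² = 68·41.0881 + 111·17.1396 + 12·74.9956 + 109·39.9424 = 9950.1552.
s²ₚ = 9950.1552 / 300 = 33.16718... → 33.167.

33.167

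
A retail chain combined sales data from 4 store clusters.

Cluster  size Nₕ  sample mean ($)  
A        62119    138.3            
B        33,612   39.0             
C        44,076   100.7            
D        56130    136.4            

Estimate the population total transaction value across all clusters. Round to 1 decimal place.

Estimate total by summing Nₕ·x̄ₕ over strata.
62119·138.3 + 33612·39.0 + 44076·100.7 + 56130·136.4 = 8591057.7 + 1310868 + 4438453.2 + 7656132 = 21996510.9.

21996510.9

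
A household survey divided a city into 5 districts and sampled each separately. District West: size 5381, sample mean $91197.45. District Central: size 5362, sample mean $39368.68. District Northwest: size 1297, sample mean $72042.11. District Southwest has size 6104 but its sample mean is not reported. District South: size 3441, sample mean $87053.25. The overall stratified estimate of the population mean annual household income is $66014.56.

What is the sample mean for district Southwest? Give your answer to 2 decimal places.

54080.45

N = 5381 + 5362 + 1297 + 6104 + 3441 = 21585.
Overall total = μ·N = 66014.56·21585 = 1424924277.6.
Subtract the known strata: 5381·91197.45 + 5362·39368.68 + 1297·72042.11 + 3441·87053.25 = 1094817190.53.
Remaining total for district Southwest: 1424924277.6 − 1094817190.53 = 330107087.07.
Divide by its size: 330107087.07 / 6104 = 54080.4533... → 54080.45.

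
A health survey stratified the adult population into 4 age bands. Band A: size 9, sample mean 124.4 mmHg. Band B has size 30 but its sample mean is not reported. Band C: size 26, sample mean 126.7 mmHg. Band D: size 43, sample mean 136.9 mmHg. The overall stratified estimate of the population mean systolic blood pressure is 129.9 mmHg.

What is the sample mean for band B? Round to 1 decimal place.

Σ Nₕx̄ₕ = N·μ, so 30·x̄_B = 108·129.9 − (9·124.4 + 26·126.7 + 43·136.9).
= 14029.2 − 10300.5 = 3728.7.
x̄_B = 3728.7 / 30 = 124.29 → 124.3.

124.3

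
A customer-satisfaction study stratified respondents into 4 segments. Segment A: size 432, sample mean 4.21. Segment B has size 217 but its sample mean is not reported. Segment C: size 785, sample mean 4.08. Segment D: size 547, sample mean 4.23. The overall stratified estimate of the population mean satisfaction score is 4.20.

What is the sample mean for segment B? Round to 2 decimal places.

4.54

N = 432 + 217 + 785 + 547 = 1981.
Overall total = μ·N = 4.20·1981 = 8320.2.
Subtract the known strata: 432·4.21 + 785·4.08 + 547·4.23 = 7335.33.
Remaining total for segment B: 8320.2 − 7335.33 = 984.87.
Divide by its size: 984.87 / 217 = 4.5386... → 4.54.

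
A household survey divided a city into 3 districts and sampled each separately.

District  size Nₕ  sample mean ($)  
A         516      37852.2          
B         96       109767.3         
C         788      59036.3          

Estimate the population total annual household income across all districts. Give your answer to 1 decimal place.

76590000.4

A: 516·37852.2 = 19531735.2
B: 96·109767.3 = 10537660.8
C: 788·59036.3 = 46520604.4
τ̂ = Σ Nₕx̄ₕ = 76590000.4.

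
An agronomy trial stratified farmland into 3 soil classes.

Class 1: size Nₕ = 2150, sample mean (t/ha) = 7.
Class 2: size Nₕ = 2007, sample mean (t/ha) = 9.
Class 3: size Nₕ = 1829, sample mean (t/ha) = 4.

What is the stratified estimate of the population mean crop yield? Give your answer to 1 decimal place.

N = 5986; weights Wₕ = Nₕ/N = (0.3592, 0.3353, 0.3055).
x̄_st = Σ Wₕ·x̄ₕ = 0.3592·7 + 0.3353·9 + 0.3055·4 ≈ 6.754...
→ 6.8.

6.8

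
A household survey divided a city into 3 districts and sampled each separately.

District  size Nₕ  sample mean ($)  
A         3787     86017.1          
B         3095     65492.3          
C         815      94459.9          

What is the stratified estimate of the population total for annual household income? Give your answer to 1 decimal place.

A: 3787·86017.1 = 325746757.7
B: 3095·65492.3 = 202698668.5
C: 815·94459.9 = 76984818.5
τ̂ = Σ Nₕx̄ₕ = 605430244.7.

605430244.7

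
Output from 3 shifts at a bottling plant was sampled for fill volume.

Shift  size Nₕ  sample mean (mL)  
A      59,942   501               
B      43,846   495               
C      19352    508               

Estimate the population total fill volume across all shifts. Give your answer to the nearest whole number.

61565528

A: 59942·501 = 30030942
B: 43846·495 = 21703770
C: 19352·508 = 9830816
τ̂ = Σ Nₕx̄ₕ = 61565528.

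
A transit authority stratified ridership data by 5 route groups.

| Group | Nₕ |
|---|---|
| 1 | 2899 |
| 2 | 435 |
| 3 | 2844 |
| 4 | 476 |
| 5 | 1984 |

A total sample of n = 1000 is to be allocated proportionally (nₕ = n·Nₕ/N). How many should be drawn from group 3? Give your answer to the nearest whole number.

329

Share of group 3 = 2844/8638 = 0.32924.
Allocate 1000 × 0.32924 = 329.243... → 329.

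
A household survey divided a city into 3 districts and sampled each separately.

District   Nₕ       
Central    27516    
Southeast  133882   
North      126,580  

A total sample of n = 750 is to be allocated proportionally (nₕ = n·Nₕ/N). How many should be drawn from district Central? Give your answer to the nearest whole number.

72

N = 27516 + 133882 + 126580 = 287978.
n_Central = 750·27516/287978 = 71.662... → 72.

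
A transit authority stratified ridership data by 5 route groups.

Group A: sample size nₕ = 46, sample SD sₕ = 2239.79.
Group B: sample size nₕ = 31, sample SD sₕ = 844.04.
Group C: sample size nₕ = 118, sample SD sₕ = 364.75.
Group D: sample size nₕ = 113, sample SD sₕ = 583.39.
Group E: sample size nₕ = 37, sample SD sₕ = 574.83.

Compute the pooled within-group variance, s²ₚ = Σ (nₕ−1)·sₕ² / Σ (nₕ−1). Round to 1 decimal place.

Degrees of freedom: 45 + 30 + 117 + 112 + 36 = 340.
Σ(nₕ−1)sₕ² = 45·5016659.2441 + 30·712403.5216 + 117·133042.5625 + 112·340343.8921 + 36·330429.5289 = 312701730.4006.
s²ₚ = 312701730.4006 / 340 = 919710.972... → 919711.0.

919711.0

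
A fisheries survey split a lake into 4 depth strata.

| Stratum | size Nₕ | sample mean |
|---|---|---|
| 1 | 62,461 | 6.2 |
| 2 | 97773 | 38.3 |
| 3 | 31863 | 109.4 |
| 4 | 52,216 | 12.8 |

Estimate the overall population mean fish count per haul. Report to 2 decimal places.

N = 62461 + 97773 + 31863 + 52216 = 244313.
Weight each subgroup mean by Nₕ/N and sum.
Σ Nₕx̄ₕ = 62461·6.2 + 97773·38.3 + 31863·109.4 + 52216·12.8 = 387258.2 + 3744705.9 + 3485812.2 + 668364.8 = 8286141.1.
Divide by N: 8286141.1 / 244313 = 33.9161... → 33.92.

33.92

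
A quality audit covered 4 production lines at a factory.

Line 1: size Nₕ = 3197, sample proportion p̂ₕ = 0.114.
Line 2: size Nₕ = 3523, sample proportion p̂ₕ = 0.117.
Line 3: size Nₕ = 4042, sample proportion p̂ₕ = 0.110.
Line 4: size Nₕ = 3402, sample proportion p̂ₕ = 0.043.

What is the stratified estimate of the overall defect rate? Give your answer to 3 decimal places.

0.097

N = 3197 + 3523 + 4042 + 3402 = 14164.
Overall proportion = Σ (Nₕ/N)·p̂ₕ.
Σ Nₕp̂ₕ = 364.458 + 412.191 + 444.62 + 146.286 = 1367.555.
1367.555 / 14164 = 0.09655... → 0.097.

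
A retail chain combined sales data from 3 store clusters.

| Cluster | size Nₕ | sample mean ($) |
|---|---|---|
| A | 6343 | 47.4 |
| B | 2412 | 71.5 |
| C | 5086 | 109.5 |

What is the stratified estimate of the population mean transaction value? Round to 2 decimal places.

N = 6343 + 2412 + 5086 = 13841.
Overall mean = Σ (Nₕ/N)·x̄ₕ — weight by population share, not a simple average.
Σ Nₕx̄ₕ = 6343·47.4 + 2412·71.5 + 5086·109.5 = 300658.2 + 172458 + 556917 = 1030033.2.
Divide by N: 1030033.2 / 13841 = 74.4190... → 74.42.

74.42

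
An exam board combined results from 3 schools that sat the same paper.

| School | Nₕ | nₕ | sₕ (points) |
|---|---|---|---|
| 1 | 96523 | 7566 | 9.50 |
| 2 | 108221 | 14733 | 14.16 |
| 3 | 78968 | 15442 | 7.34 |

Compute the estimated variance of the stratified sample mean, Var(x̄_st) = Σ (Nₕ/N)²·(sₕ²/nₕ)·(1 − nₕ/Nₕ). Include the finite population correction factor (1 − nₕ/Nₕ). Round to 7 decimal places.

0.0032005

N = 283712. Term for each stratum: Wₕ²sₕ²/nₕ·(1−nₕ/Nₕ).
Var(x̄_st) = 0.0012724373 + 0.0017105955 + 0.0002174382 = 0.0032004710 → 0.0032005.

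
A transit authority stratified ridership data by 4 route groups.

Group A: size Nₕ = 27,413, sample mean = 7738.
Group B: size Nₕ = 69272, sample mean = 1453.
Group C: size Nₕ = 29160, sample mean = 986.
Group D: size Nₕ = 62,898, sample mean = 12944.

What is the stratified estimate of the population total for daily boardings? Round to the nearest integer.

1155677482

Population total = Σ Nₕ·x̄ₕ (each stratum's size times its mean).
27413·7738 + 69272·1453 + 29160·986 + 62898·12944 = 212121794 + 100652216 + 28751760 + 814151712 = 1155677482.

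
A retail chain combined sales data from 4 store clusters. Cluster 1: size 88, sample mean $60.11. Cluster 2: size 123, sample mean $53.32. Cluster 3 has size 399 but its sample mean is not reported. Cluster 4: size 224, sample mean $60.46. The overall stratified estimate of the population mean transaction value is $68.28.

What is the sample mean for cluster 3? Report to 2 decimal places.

N = 88 + 123 + 399 + 224 = 834.
Overall total = μ·N = 68.28·834 = 56945.52.
Subtract the known strata: 88·60.11 + 123·53.32 + 224·60.46 = 25391.08.
Remaining total for cluster 3: 56945.52 − 25391.08 = 31554.44.
Divide by its size: 31554.44 / 399 = 79.0838... → 79.08.

79.08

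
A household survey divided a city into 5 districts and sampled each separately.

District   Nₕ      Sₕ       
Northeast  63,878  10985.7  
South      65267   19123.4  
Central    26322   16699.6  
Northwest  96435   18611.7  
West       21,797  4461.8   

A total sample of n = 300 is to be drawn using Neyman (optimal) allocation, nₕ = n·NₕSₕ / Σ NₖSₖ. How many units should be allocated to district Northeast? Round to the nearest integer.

49

Northeast: NₕSₕ = 63878·10985.7 = 701744544.6
South: NₕSₕ = 65267·19123.4 = 1248126947.8
Central: NₕSₕ = 26322·16699.6 = 439566871.2
Northwest: NₕSₕ = 96435·18611.7 = 1794819289.5
West: NₕSₕ = 21797·4461.8 = 97253854.6
Σ NₕSₕ = 4281511507.7.
n_Northeast = 300·701744544.6/4281511507.7 = 49.170... → 49.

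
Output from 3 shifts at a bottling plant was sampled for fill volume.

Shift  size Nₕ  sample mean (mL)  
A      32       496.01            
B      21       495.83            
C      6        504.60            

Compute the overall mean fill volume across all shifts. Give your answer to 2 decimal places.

496.82

x̄_st = (Σ Nₕx̄ₕ) / (Σ Nₕ) = (32·496.01 + 21·495.83 + 6·504.60) / 59
= 29312.35 / 59 = 496.8195... → 496.82.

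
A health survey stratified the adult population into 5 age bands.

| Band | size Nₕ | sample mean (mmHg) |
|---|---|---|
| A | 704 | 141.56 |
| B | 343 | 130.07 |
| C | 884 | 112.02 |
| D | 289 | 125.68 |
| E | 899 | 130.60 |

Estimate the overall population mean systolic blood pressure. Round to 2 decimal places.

N = 3119; weights Wₕ = Nₕ/N = (0.2257, 0.1100, 0.2834, 0.0927, 0.2882).
x̄_st = Σ Wₕ·x̄ₕ = 0.2257·141.56 + 0.1100·130.07 + 0.2834·112.02 + 0.0927·125.68 + 0.2882·130.60 ≈ 127.2936...
→ 127.29.

127.29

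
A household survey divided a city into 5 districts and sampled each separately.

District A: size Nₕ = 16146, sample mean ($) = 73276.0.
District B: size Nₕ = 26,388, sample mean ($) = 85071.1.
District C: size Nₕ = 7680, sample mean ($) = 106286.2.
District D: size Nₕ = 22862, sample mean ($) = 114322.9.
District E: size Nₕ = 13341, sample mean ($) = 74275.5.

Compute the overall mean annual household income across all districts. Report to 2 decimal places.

x̄_st = (Σ Nₕx̄ₕ) / (Σ Nₕ) = (16146·73276.0 + 26388·85071.1 + 7680·106286.2 + 22862·114322.9 + 13341·74275.5) / 86417
= 7848808084.1 / 86417 = 90824.8155... → 90824.82.

90824.82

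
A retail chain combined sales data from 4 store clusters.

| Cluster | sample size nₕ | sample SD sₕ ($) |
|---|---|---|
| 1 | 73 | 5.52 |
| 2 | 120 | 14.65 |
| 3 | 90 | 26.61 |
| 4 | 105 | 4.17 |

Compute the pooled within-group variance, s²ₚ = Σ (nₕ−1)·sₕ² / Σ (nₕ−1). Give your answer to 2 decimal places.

241.05

1: (73−1)·5.52² = 72·30.4704 = 2193.8688
2: (120−1)·14.65² = 119·214.6225 = 25540.0775
3: (90−1)·26.61² = 89·708.0921 = 63020.1969
4: (105−1)·4.17² = 104·17.3889 = 1808.4456
Numerator = 92562.5888; denominator = Σ(nₕ−1) = 384.
s²ₚ = 92562.5888/384 = 241.0484... → 241.05.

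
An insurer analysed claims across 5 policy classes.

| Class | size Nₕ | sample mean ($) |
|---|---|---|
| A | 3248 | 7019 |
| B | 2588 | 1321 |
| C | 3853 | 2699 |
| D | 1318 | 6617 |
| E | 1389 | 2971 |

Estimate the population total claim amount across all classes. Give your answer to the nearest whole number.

A: 3248·7019 = 22797712
B: 2588·1321 = 3418748
C: 3853·2699 = 10399247
D: 1318·6617 = 8721206
E: 1389·2971 = 4126719
τ̂ = Σ Nₕx̄ₕ = 49463632.

49463632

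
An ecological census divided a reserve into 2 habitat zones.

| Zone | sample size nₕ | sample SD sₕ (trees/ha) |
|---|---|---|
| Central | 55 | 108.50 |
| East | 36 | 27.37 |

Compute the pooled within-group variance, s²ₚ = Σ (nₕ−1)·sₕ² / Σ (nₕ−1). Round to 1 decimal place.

7437.3

Central: (55−1)·108.50² = 54·11772.25 = 635701.5
East: (36−1)·27.37² = 35·749.1169 = 26219.0915
Numerator = 661920.5915; denominator = Σ(nₕ−1) = 89.
s²ₚ = 661920.5915/89 = 7437.310... → 7437.3.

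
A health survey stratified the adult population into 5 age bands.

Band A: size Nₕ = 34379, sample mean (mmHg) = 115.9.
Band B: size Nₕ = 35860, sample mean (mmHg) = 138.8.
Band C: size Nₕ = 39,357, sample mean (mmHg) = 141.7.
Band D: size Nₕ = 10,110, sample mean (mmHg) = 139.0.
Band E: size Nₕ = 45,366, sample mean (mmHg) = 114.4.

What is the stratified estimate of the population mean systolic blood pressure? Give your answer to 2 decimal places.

128.03

N = 34379 + 35860 + 39357 + 10110 + 45366 = 165072.
Weight each subgroup mean by Nₕ/N and sum.
Σ Nₕx̄ₕ = 34379·115.9 + 35860·138.8 + 39357·141.7 + 10110·139.0 + 45366·114.4 = 3984526.1 + 4977368 + 5576886.9 + 1405290 + 5189870.4 = 21133941.4.
Divide by N: 21133941.4 / 165072 = 128.0286... → 128.03.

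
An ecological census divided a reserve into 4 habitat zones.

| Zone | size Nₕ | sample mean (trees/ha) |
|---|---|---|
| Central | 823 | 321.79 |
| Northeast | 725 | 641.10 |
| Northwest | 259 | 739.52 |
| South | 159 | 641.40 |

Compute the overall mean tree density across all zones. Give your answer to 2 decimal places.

520.42

N = 1966; weights Wₕ = Nₕ/N = (0.4186, 0.3688, 0.1317, 0.0809).
x̄_st = Σ Wₕ·x̄ₕ = 0.4186·321.79 + 0.3688·641.10 + 0.1317·739.52 + 0.0809·641.40 ≈ 520.4216...
→ 520.42.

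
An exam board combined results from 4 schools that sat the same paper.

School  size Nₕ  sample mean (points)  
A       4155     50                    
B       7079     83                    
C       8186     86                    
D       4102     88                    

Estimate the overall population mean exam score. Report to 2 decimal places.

x̄_st = (Σ Nₕx̄ₕ) / (Σ Nₕ) = (4155·50 + 7079·83 + 8186·86 + 4102·88) / 23522
= 1860279 / 23522 = 79.0868... → 79.09.

79.09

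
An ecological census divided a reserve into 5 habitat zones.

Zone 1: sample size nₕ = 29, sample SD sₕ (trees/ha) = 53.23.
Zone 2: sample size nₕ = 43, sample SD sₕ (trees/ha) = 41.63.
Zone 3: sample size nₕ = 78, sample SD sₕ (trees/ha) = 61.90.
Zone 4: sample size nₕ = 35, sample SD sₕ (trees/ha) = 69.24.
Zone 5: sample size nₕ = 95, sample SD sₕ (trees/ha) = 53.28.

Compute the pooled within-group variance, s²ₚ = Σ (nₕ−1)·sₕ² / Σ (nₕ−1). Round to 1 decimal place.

3189.1

Degrees of freedom: 28 + 42 + 77 + 34 + 94 = 275.
Σ(nₕ−1)sₕ² = 28·2833.4329 + 42·1733.0569 + 77·3831.61 + 34·4794.1776 + 94·2838.7584 = 877003.809.
s²ₚ = 877003.809 / 275 = 3189.105... → 3189.1.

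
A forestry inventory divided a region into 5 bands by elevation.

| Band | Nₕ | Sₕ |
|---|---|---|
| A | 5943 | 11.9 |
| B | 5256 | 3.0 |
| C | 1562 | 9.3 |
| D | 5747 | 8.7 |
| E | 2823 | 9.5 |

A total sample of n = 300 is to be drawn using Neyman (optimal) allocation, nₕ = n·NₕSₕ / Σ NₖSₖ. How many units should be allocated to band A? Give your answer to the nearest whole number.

119

A: NₕSₕ = 5943·11.9 = 70721.7
B: NₕSₕ = 5256·3.0 = 15768
C: NₕSₕ = 1562·9.3 = 14526.6
D: NₕSₕ = 5747·8.7 = 49998.9
E: NₕSₕ = 2823·9.5 = 26818.5
Σ NₕSₕ = 177833.7.
n_A = 300·70721.7/177833.7 = 119.305... → 119.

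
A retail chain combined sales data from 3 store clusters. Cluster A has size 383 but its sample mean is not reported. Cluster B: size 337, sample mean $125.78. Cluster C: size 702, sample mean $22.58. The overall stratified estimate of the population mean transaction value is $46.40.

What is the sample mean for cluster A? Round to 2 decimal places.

20.21

Σ Nₕx̄ₕ = N·μ, so 383·x̄_A = 1422·46.40 − (337·125.78 + 702·22.58).
= 65980.8 − 58239.02 = 7741.78.
x̄_A = 7741.78 / 383 = 20.2135... → 20.21.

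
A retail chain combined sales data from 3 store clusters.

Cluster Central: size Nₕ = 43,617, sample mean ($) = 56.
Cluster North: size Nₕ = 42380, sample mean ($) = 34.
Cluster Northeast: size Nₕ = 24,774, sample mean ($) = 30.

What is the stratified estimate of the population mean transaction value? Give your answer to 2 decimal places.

41.77

N = 43617 + 42380 + 24774 = 110771.
Weight each subgroup mean by Nₕ/N and sum.
Σ Nₕx̄ₕ = 43617·56 + 42380·34 + 24774·30 = 2442552 + 1440920 + 743220 = 4626692.
Divide by N: 4626692 / 110771 = 41.7681... → 41.77.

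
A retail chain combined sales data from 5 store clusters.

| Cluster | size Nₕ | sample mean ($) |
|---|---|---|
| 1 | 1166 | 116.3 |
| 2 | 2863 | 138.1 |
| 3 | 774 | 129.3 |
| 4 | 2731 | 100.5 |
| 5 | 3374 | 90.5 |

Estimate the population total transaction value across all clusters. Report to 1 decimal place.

Estimate total by summing Nₕ·x̄ₕ over strata.
1166·116.3 + 2863·138.1 + 774·129.3 + 2731·100.5 + 3374·90.5 = 135605.8 + 395380.3 + 100078.2 + 274465.5 + 305347 = 1210876.8.

1210876.8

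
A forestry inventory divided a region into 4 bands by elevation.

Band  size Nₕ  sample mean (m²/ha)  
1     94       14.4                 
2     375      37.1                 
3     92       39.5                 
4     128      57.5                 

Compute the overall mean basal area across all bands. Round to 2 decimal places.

38.11

x̄_st = (Σ Nₕx̄ₕ) / (Σ Nₕ) = (94·14.4 + 375·37.1 + 92·39.5 + 128·57.5) / 689
= 26260.1 / 689 = 38.1134... → 38.11.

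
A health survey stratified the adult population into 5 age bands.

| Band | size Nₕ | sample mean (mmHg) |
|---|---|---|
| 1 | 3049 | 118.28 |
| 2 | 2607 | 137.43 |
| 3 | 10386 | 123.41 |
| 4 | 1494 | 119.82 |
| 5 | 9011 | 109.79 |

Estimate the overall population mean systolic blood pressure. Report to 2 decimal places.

x̄_st = (Σ Nₕx̄ₕ) / (Σ Nₕ) = (3049·118.28 + 2607·137.43 + 10386·123.41 + 1494·119.82 + 9011·109.79) / 26547
= 3168980.76 / 26547 = 119.3725... → 119.37.

119.37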